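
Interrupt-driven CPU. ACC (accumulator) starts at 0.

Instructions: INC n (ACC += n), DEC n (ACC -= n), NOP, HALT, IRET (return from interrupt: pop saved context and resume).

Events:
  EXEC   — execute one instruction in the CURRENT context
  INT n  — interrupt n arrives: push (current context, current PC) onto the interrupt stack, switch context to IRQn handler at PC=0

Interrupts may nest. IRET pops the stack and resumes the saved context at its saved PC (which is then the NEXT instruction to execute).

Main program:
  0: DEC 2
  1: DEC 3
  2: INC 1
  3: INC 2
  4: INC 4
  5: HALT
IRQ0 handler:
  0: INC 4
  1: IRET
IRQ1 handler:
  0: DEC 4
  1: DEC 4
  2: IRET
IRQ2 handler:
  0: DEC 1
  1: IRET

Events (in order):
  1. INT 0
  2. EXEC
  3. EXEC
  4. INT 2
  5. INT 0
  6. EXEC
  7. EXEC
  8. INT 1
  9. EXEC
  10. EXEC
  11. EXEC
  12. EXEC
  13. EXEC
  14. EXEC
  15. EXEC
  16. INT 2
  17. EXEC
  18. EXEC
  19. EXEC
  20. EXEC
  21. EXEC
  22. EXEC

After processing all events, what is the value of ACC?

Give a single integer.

Answer: 0

Derivation:
Event 1 (INT 0): INT 0 arrives: push (MAIN, PC=0), enter IRQ0 at PC=0 (depth now 1)
Event 2 (EXEC): [IRQ0] PC=0: INC 4 -> ACC=4
Event 3 (EXEC): [IRQ0] PC=1: IRET -> resume MAIN at PC=0 (depth now 0)
Event 4 (INT 2): INT 2 arrives: push (MAIN, PC=0), enter IRQ2 at PC=0 (depth now 1)
Event 5 (INT 0): INT 0 arrives: push (IRQ2, PC=0), enter IRQ0 at PC=0 (depth now 2)
Event 6 (EXEC): [IRQ0] PC=0: INC 4 -> ACC=8
Event 7 (EXEC): [IRQ0] PC=1: IRET -> resume IRQ2 at PC=0 (depth now 1)
Event 8 (INT 1): INT 1 arrives: push (IRQ2, PC=0), enter IRQ1 at PC=0 (depth now 2)
Event 9 (EXEC): [IRQ1] PC=0: DEC 4 -> ACC=4
Event 10 (EXEC): [IRQ1] PC=1: DEC 4 -> ACC=0
Event 11 (EXEC): [IRQ1] PC=2: IRET -> resume IRQ2 at PC=0 (depth now 1)
Event 12 (EXEC): [IRQ2] PC=0: DEC 1 -> ACC=-1
Event 13 (EXEC): [IRQ2] PC=1: IRET -> resume MAIN at PC=0 (depth now 0)
Event 14 (EXEC): [MAIN] PC=0: DEC 2 -> ACC=-3
Event 15 (EXEC): [MAIN] PC=1: DEC 3 -> ACC=-6
Event 16 (INT 2): INT 2 arrives: push (MAIN, PC=2), enter IRQ2 at PC=0 (depth now 1)
Event 17 (EXEC): [IRQ2] PC=0: DEC 1 -> ACC=-7
Event 18 (EXEC): [IRQ2] PC=1: IRET -> resume MAIN at PC=2 (depth now 0)
Event 19 (EXEC): [MAIN] PC=2: INC 1 -> ACC=-6
Event 20 (EXEC): [MAIN] PC=3: INC 2 -> ACC=-4
Event 21 (EXEC): [MAIN] PC=4: INC 4 -> ACC=0
Event 22 (EXEC): [MAIN] PC=5: HALT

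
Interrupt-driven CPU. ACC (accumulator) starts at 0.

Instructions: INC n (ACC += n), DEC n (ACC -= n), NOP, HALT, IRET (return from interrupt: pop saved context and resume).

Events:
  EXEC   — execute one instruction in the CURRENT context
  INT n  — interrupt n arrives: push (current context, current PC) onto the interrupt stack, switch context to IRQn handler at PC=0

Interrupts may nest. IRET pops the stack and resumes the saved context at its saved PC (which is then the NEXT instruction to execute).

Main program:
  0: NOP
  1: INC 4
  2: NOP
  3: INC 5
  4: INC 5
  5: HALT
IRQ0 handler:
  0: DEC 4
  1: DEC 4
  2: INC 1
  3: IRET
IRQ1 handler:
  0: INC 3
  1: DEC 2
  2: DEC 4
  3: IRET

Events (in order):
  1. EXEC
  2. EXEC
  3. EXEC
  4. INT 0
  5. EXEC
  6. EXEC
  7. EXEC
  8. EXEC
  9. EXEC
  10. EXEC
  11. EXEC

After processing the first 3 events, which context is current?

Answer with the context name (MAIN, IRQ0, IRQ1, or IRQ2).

Event 1 (EXEC): [MAIN] PC=0: NOP
Event 2 (EXEC): [MAIN] PC=1: INC 4 -> ACC=4
Event 3 (EXEC): [MAIN] PC=2: NOP

Answer: MAIN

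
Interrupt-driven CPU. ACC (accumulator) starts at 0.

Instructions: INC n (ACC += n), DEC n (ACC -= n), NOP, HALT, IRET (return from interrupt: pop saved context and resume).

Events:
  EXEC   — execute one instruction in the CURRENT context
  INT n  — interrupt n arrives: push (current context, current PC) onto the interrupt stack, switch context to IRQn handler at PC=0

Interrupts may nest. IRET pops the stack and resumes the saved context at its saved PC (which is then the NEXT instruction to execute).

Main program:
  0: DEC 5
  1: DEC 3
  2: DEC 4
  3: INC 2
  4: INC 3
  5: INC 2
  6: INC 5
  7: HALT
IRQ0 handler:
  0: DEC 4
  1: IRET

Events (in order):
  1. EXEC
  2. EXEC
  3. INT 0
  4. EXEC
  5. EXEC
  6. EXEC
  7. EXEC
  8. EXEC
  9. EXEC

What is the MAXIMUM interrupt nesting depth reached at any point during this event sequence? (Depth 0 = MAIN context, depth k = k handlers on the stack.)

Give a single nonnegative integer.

Answer: 1

Derivation:
Event 1 (EXEC): [MAIN] PC=0: DEC 5 -> ACC=-5 [depth=0]
Event 2 (EXEC): [MAIN] PC=1: DEC 3 -> ACC=-8 [depth=0]
Event 3 (INT 0): INT 0 arrives: push (MAIN, PC=2), enter IRQ0 at PC=0 (depth now 1) [depth=1]
Event 4 (EXEC): [IRQ0] PC=0: DEC 4 -> ACC=-12 [depth=1]
Event 5 (EXEC): [IRQ0] PC=1: IRET -> resume MAIN at PC=2 (depth now 0) [depth=0]
Event 6 (EXEC): [MAIN] PC=2: DEC 4 -> ACC=-16 [depth=0]
Event 7 (EXEC): [MAIN] PC=3: INC 2 -> ACC=-14 [depth=0]
Event 8 (EXEC): [MAIN] PC=4: INC 3 -> ACC=-11 [depth=0]
Event 9 (EXEC): [MAIN] PC=5: INC 2 -> ACC=-9 [depth=0]
Max depth observed: 1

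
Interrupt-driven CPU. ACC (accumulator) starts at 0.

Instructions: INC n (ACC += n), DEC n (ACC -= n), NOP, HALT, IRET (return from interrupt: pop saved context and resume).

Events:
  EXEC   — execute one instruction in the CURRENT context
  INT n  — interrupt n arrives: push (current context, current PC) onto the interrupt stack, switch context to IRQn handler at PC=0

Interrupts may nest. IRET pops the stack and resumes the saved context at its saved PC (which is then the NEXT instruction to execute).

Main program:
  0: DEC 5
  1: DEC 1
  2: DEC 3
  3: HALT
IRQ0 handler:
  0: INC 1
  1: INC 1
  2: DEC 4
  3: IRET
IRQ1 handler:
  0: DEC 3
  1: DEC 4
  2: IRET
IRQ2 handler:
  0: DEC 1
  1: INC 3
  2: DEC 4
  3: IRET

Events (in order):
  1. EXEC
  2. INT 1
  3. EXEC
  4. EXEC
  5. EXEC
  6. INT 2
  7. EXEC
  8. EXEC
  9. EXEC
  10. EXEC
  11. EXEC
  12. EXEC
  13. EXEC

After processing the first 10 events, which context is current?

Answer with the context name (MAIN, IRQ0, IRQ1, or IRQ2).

Event 1 (EXEC): [MAIN] PC=0: DEC 5 -> ACC=-5
Event 2 (INT 1): INT 1 arrives: push (MAIN, PC=1), enter IRQ1 at PC=0 (depth now 1)
Event 3 (EXEC): [IRQ1] PC=0: DEC 3 -> ACC=-8
Event 4 (EXEC): [IRQ1] PC=1: DEC 4 -> ACC=-12
Event 5 (EXEC): [IRQ1] PC=2: IRET -> resume MAIN at PC=1 (depth now 0)
Event 6 (INT 2): INT 2 arrives: push (MAIN, PC=1), enter IRQ2 at PC=0 (depth now 1)
Event 7 (EXEC): [IRQ2] PC=0: DEC 1 -> ACC=-13
Event 8 (EXEC): [IRQ2] PC=1: INC 3 -> ACC=-10
Event 9 (EXEC): [IRQ2] PC=2: DEC 4 -> ACC=-14
Event 10 (EXEC): [IRQ2] PC=3: IRET -> resume MAIN at PC=1 (depth now 0)

Answer: MAIN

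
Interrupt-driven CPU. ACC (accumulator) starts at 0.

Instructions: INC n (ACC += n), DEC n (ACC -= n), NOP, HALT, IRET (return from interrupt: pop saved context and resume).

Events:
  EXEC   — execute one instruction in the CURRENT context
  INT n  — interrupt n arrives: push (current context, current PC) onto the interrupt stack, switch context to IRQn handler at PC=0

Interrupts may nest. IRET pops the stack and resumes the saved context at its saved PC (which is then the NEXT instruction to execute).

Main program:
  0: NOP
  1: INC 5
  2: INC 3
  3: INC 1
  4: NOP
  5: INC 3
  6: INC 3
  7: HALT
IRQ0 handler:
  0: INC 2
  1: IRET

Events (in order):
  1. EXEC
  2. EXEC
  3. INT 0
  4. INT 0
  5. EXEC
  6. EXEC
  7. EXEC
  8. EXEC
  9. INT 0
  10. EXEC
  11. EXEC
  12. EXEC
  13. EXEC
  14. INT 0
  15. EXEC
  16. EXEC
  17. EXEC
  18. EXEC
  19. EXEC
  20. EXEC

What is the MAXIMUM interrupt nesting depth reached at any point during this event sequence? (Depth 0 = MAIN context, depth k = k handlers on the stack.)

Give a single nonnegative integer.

Answer: 2

Derivation:
Event 1 (EXEC): [MAIN] PC=0: NOP [depth=0]
Event 2 (EXEC): [MAIN] PC=1: INC 5 -> ACC=5 [depth=0]
Event 3 (INT 0): INT 0 arrives: push (MAIN, PC=2), enter IRQ0 at PC=0 (depth now 1) [depth=1]
Event 4 (INT 0): INT 0 arrives: push (IRQ0, PC=0), enter IRQ0 at PC=0 (depth now 2) [depth=2]
Event 5 (EXEC): [IRQ0] PC=0: INC 2 -> ACC=7 [depth=2]
Event 6 (EXEC): [IRQ0] PC=1: IRET -> resume IRQ0 at PC=0 (depth now 1) [depth=1]
Event 7 (EXEC): [IRQ0] PC=0: INC 2 -> ACC=9 [depth=1]
Event 8 (EXEC): [IRQ0] PC=1: IRET -> resume MAIN at PC=2 (depth now 0) [depth=0]
Event 9 (INT 0): INT 0 arrives: push (MAIN, PC=2), enter IRQ0 at PC=0 (depth now 1) [depth=1]
Event 10 (EXEC): [IRQ0] PC=0: INC 2 -> ACC=11 [depth=1]
Event 11 (EXEC): [IRQ0] PC=1: IRET -> resume MAIN at PC=2 (depth now 0) [depth=0]
Event 12 (EXEC): [MAIN] PC=2: INC 3 -> ACC=14 [depth=0]
Event 13 (EXEC): [MAIN] PC=3: INC 1 -> ACC=15 [depth=0]
Event 14 (INT 0): INT 0 arrives: push (MAIN, PC=4), enter IRQ0 at PC=0 (depth now 1) [depth=1]
Event 15 (EXEC): [IRQ0] PC=0: INC 2 -> ACC=17 [depth=1]
Event 16 (EXEC): [IRQ0] PC=1: IRET -> resume MAIN at PC=4 (depth now 0) [depth=0]
Event 17 (EXEC): [MAIN] PC=4: NOP [depth=0]
Event 18 (EXEC): [MAIN] PC=5: INC 3 -> ACC=20 [depth=0]
Event 19 (EXEC): [MAIN] PC=6: INC 3 -> ACC=23 [depth=0]
Event 20 (EXEC): [MAIN] PC=7: HALT [depth=0]
Max depth observed: 2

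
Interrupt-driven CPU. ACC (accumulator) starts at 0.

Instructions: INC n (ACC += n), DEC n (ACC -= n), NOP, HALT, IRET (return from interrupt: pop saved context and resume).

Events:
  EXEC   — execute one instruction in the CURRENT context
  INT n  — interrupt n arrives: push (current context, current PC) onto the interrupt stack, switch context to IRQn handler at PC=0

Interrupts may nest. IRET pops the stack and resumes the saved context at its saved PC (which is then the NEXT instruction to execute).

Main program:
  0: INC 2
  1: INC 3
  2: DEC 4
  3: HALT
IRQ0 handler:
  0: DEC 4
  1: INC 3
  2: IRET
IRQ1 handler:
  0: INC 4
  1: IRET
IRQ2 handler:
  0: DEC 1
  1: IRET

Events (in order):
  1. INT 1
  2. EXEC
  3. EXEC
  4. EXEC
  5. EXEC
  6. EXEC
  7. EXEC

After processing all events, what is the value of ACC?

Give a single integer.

Event 1 (INT 1): INT 1 arrives: push (MAIN, PC=0), enter IRQ1 at PC=0 (depth now 1)
Event 2 (EXEC): [IRQ1] PC=0: INC 4 -> ACC=4
Event 3 (EXEC): [IRQ1] PC=1: IRET -> resume MAIN at PC=0 (depth now 0)
Event 4 (EXEC): [MAIN] PC=0: INC 2 -> ACC=6
Event 5 (EXEC): [MAIN] PC=1: INC 3 -> ACC=9
Event 6 (EXEC): [MAIN] PC=2: DEC 4 -> ACC=5
Event 7 (EXEC): [MAIN] PC=3: HALT

Answer: 5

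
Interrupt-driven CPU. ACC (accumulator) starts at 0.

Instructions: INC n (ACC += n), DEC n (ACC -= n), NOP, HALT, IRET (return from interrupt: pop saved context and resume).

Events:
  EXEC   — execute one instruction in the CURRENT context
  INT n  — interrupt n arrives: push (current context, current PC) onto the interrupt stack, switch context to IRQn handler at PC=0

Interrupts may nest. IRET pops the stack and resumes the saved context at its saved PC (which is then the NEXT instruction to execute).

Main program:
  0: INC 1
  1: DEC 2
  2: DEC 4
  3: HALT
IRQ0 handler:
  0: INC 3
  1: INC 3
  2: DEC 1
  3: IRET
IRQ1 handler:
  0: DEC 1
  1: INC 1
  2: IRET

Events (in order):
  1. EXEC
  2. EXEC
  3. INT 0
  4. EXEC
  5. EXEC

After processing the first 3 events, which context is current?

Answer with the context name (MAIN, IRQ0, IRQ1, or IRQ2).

Event 1 (EXEC): [MAIN] PC=0: INC 1 -> ACC=1
Event 2 (EXEC): [MAIN] PC=1: DEC 2 -> ACC=-1
Event 3 (INT 0): INT 0 arrives: push (MAIN, PC=2), enter IRQ0 at PC=0 (depth now 1)

Answer: IRQ0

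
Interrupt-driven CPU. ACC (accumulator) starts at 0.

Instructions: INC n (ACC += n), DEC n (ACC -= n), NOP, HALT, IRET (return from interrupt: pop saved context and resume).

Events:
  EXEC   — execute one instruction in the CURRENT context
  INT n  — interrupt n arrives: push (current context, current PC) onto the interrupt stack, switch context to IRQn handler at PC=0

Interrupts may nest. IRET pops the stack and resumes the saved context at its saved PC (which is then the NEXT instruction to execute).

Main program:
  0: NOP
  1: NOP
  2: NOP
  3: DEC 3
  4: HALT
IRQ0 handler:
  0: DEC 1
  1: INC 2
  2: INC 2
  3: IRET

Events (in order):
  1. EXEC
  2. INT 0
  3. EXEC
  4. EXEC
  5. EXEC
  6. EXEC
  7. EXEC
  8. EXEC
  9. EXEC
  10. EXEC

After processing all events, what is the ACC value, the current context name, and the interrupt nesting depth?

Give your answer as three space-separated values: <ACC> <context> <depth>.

Answer: 0 MAIN 0

Derivation:
Event 1 (EXEC): [MAIN] PC=0: NOP
Event 2 (INT 0): INT 0 arrives: push (MAIN, PC=1), enter IRQ0 at PC=0 (depth now 1)
Event 3 (EXEC): [IRQ0] PC=0: DEC 1 -> ACC=-1
Event 4 (EXEC): [IRQ0] PC=1: INC 2 -> ACC=1
Event 5 (EXEC): [IRQ0] PC=2: INC 2 -> ACC=3
Event 6 (EXEC): [IRQ0] PC=3: IRET -> resume MAIN at PC=1 (depth now 0)
Event 7 (EXEC): [MAIN] PC=1: NOP
Event 8 (EXEC): [MAIN] PC=2: NOP
Event 9 (EXEC): [MAIN] PC=3: DEC 3 -> ACC=0
Event 10 (EXEC): [MAIN] PC=4: HALT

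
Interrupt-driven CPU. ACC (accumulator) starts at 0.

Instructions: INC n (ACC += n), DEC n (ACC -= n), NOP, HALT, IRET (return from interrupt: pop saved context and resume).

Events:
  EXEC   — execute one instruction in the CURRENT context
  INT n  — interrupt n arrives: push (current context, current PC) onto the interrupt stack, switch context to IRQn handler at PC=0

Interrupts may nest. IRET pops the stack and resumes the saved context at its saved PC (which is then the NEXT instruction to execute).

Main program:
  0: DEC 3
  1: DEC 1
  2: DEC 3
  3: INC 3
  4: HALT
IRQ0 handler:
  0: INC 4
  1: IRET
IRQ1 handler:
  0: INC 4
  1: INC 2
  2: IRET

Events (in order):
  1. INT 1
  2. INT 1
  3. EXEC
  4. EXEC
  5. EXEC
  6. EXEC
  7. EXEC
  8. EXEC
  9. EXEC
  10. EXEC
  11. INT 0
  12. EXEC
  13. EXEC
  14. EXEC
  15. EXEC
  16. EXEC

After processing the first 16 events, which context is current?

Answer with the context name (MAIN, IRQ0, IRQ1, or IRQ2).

Event 1 (INT 1): INT 1 arrives: push (MAIN, PC=0), enter IRQ1 at PC=0 (depth now 1)
Event 2 (INT 1): INT 1 arrives: push (IRQ1, PC=0), enter IRQ1 at PC=0 (depth now 2)
Event 3 (EXEC): [IRQ1] PC=0: INC 4 -> ACC=4
Event 4 (EXEC): [IRQ1] PC=1: INC 2 -> ACC=6
Event 5 (EXEC): [IRQ1] PC=2: IRET -> resume IRQ1 at PC=0 (depth now 1)
Event 6 (EXEC): [IRQ1] PC=0: INC 4 -> ACC=10
Event 7 (EXEC): [IRQ1] PC=1: INC 2 -> ACC=12
Event 8 (EXEC): [IRQ1] PC=2: IRET -> resume MAIN at PC=0 (depth now 0)
Event 9 (EXEC): [MAIN] PC=0: DEC 3 -> ACC=9
Event 10 (EXEC): [MAIN] PC=1: DEC 1 -> ACC=8
Event 11 (INT 0): INT 0 arrives: push (MAIN, PC=2), enter IRQ0 at PC=0 (depth now 1)
Event 12 (EXEC): [IRQ0] PC=0: INC 4 -> ACC=12
Event 13 (EXEC): [IRQ0] PC=1: IRET -> resume MAIN at PC=2 (depth now 0)
Event 14 (EXEC): [MAIN] PC=2: DEC 3 -> ACC=9
Event 15 (EXEC): [MAIN] PC=3: INC 3 -> ACC=12
Event 16 (EXEC): [MAIN] PC=4: HALT

Answer: MAIN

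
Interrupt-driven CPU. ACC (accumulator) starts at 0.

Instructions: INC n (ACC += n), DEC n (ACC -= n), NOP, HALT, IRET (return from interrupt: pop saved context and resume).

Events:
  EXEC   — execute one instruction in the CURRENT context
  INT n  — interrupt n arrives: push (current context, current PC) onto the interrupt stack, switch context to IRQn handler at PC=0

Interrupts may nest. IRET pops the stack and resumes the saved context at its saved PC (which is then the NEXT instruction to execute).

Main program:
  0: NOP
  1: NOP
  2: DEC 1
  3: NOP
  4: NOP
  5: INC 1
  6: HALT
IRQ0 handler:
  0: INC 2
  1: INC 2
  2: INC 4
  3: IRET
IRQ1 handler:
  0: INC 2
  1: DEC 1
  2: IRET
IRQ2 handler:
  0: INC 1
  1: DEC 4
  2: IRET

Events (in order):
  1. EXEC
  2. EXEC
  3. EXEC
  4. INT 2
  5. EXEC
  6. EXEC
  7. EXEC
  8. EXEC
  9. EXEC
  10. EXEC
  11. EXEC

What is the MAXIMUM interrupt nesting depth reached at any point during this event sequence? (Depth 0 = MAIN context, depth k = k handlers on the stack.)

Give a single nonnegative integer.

Event 1 (EXEC): [MAIN] PC=0: NOP [depth=0]
Event 2 (EXEC): [MAIN] PC=1: NOP [depth=0]
Event 3 (EXEC): [MAIN] PC=2: DEC 1 -> ACC=-1 [depth=0]
Event 4 (INT 2): INT 2 arrives: push (MAIN, PC=3), enter IRQ2 at PC=0 (depth now 1) [depth=1]
Event 5 (EXEC): [IRQ2] PC=0: INC 1 -> ACC=0 [depth=1]
Event 6 (EXEC): [IRQ2] PC=1: DEC 4 -> ACC=-4 [depth=1]
Event 7 (EXEC): [IRQ2] PC=2: IRET -> resume MAIN at PC=3 (depth now 0) [depth=0]
Event 8 (EXEC): [MAIN] PC=3: NOP [depth=0]
Event 9 (EXEC): [MAIN] PC=4: NOP [depth=0]
Event 10 (EXEC): [MAIN] PC=5: INC 1 -> ACC=-3 [depth=0]
Event 11 (EXEC): [MAIN] PC=6: HALT [depth=0]
Max depth observed: 1

Answer: 1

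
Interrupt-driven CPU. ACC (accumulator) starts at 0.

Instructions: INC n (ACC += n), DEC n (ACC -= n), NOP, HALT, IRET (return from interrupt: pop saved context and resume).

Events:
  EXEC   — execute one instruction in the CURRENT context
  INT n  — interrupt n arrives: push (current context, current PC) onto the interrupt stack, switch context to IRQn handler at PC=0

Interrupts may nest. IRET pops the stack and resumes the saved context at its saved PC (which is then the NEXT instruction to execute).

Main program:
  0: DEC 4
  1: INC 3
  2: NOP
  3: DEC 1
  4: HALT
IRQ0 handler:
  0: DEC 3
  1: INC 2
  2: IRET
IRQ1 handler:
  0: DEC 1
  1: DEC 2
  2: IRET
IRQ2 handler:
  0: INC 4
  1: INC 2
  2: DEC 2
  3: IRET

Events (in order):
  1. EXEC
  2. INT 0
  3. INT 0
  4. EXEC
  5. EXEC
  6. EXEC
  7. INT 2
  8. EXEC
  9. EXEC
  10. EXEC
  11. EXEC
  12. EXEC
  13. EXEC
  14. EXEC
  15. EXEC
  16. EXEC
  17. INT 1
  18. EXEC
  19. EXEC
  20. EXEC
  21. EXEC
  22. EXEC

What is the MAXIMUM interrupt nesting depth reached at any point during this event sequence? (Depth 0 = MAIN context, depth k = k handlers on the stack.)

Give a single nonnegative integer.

Event 1 (EXEC): [MAIN] PC=0: DEC 4 -> ACC=-4 [depth=0]
Event 2 (INT 0): INT 0 arrives: push (MAIN, PC=1), enter IRQ0 at PC=0 (depth now 1) [depth=1]
Event 3 (INT 0): INT 0 arrives: push (IRQ0, PC=0), enter IRQ0 at PC=0 (depth now 2) [depth=2]
Event 4 (EXEC): [IRQ0] PC=0: DEC 3 -> ACC=-7 [depth=2]
Event 5 (EXEC): [IRQ0] PC=1: INC 2 -> ACC=-5 [depth=2]
Event 6 (EXEC): [IRQ0] PC=2: IRET -> resume IRQ0 at PC=0 (depth now 1) [depth=1]
Event 7 (INT 2): INT 2 arrives: push (IRQ0, PC=0), enter IRQ2 at PC=0 (depth now 2) [depth=2]
Event 8 (EXEC): [IRQ2] PC=0: INC 4 -> ACC=-1 [depth=2]
Event 9 (EXEC): [IRQ2] PC=1: INC 2 -> ACC=1 [depth=2]
Event 10 (EXEC): [IRQ2] PC=2: DEC 2 -> ACC=-1 [depth=2]
Event 11 (EXEC): [IRQ2] PC=3: IRET -> resume IRQ0 at PC=0 (depth now 1) [depth=1]
Event 12 (EXEC): [IRQ0] PC=0: DEC 3 -> ACC=-4 [depth=1]
Event 13 (EXEC): [IRQ0] PC=1: INC 2 -> ACC=-2 [depth=1]
Event 14 (EXEC): [IRQ0] PC=2: IRET -> resume MAIN at PC=1 (depth now 0) [depth=0]
Event 15 (EXEC): [MAIN] PC=1: INC 3 -> ACC=1 [depth=0]
Event 16 (EXEC): [MAIN] PC=2: NOP [depth=0]
Event 17 (INT 1): INT 1 arrives: push (MAIN, PC=3), enter IRQ1 at PC=0 (depth now 1) [depth=1]
Event 18 (EXEC): [IRQ1] PC=0: DEC 1 -> ACC=0 [depth=1]
Event 19 (EXEC): [IRQ1] PC=1: DEC 2 -> ACC=-2 [depth=1]
Event 20 (EXEC): [IRQ1] PC=2: IRET -> resume MAIN at PC=3 (depth now 0) [depth=0]
Event 21 (EXEC): [MAIN] PC=3: DEC 1 -> ACC=-3 [depth=0]
Event 22 (EXEC): [MAIN] PC=4: HALT [depth=0]
Max depth observed: 2

Answer: 2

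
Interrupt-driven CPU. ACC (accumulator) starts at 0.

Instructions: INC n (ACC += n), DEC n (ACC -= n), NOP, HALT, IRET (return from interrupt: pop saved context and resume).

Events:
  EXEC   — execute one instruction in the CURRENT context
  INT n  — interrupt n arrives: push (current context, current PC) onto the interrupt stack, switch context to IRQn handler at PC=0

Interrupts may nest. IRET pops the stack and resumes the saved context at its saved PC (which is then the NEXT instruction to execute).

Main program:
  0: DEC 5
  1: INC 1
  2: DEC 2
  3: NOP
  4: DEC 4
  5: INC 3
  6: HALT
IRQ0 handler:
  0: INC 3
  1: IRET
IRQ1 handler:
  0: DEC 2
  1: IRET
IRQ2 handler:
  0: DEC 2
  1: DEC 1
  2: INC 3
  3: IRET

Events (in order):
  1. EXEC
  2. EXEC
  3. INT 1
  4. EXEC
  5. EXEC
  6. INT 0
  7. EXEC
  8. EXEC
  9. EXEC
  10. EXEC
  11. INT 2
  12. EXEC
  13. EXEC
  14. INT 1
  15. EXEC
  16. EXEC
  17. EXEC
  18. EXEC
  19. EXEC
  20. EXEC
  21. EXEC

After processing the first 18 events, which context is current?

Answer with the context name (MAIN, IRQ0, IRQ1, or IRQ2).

Answer: MAIN

Derivation:
Event 1 (EXEC): [MAIN] PC=0: DEC 5 -> ACC=-5
Event 2 (EXEC): [MAIN] PC=1: INC 1 -> ACC=-4
Event 3 (INT 1): INT 1 arrives: push (MAIN, PC=2), enter IRQ1 at PC=0 (depth now 1)
Event 4 (EXEC): [IRQ1] PC=0: DEC 2 -> ACC=-6
Event 5 (EXEC): [IRQ1] PC=1: IRET -> resume MAIN at PC=2 (depth now 0)
Event 6 (INT 0): INT 0 arrives: push (MAIN, PC=2), enter IRQ0 at PC=0 (depth now 1)
Event 7 (EXEC): [IRQ0] PC=0: INC 3 -> ACC=-3
Event 8 (EXEC): [IRQ0] PC=1: IRET -> resume MAIN at PC=2 (depth now 0)
Event 9 (EXEC): [MAIN] PC=2: DEC 2 -> ACC=-5
Event 10 (EXEC): [MAIN] PC=3: NOP
Event 11 (INT 2): INT 2 arrives: push (MAIN, PC=4), enter IRQ2 at PC=0 (depth now 1)
Event 12 (EXEC): [IRQ2] PC=0: DEC 2 -> ACC=-7
Event 13 (EXEC): [IRQ2] PC=1: DEC 1 -> ACC=-8
Event 14 (INT 1): INT 1 arrives: push (IRQ2, PC=2), enter IRQ1 at PC=0 (depth now 2)
Event 15 (EXEC): [IRQ1] PC=0: DEC 2 -> ACC=-10
Event 16 (EXEC): [IRQ1] PC=1: IRET -> resume IRQ2 at PC=2 (depth now 1)
Event 17 (EXEC): [IRQ2] PC=2: INC 3 -> ACC=-7
Event 18 (EXEC): [IRQ2] PC=3: IRET -> resume MAIN at PC=4 (depth now 0)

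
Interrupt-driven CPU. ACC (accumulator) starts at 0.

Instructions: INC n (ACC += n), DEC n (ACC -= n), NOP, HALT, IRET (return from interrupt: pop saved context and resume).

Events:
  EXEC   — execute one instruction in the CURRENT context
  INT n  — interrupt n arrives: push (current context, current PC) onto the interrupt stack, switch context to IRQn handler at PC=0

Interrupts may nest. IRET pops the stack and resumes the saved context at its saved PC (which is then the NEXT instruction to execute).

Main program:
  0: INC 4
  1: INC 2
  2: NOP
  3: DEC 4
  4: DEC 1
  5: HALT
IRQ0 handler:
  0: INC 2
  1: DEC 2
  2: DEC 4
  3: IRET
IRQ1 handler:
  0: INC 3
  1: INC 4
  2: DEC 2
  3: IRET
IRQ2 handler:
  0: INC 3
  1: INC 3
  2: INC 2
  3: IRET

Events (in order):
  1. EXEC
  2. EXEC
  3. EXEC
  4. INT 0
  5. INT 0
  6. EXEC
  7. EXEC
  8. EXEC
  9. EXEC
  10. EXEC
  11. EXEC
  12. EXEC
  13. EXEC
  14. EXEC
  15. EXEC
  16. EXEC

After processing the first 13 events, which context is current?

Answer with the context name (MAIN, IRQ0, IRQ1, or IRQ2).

Event 1 (EXEC): [MAIN] PC=0: INC 4 -> ACC=4
Event 2 (EXEC): [MAIN] PC=1: INC 2 -> ACC=6
Event 3 (EXEC): [MAIN] PC=2: NOP
Event 4 (INT 0): INT 0 arrives: push (MAIN, PC=3), enter IRQ0 at PC=0 (depth now 1)
Event 5 (INT 0): INT 0 arrives: push (IRQ0, PC=0), enter IRQ0 at PC=0 (depth now 2)
Event 6 (EXEC): [IRQ0] PC=0: INC 2 -> ACC=8
Event 7 (EXEC): [IRQ0] PC=1: DEC 2 -> ACC=6
Event 8 (EXEC): [IRQ0] PC=2: DEC 4 -> ACC=2
Event 9 (EXEC): [IRQ0] PC=3: IRET -> resume IRQ0 at PC=0 (depth now 1)
Event 10 (EXEC): [IRQ0] PC=0: INC 2 -> ACC=4
Event 11 (EXEC): [IRQ0] PC=1: DEC 2 -> ACC=2
Event 12 (EXEC): [IRQ0] PC=2: DEC 4 -> ACC=-2
Event 13 (EXEC): [IRQ0] PC=3: IRET -> resume MAIN at PC=3 (depth now 0)

Answer: MAIN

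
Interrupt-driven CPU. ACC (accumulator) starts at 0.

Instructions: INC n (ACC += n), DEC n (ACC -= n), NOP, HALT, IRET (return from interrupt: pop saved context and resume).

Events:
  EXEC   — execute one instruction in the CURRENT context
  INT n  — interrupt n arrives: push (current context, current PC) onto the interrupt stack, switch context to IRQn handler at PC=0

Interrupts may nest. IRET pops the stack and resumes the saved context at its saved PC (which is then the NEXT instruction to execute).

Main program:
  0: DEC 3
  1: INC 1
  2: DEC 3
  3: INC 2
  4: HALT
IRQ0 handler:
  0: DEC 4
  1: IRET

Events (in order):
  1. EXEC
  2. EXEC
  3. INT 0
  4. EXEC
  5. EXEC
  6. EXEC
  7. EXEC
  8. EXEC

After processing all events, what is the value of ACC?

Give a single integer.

Answer: -7

Derivation:
Event 1 (EXEC): [MAIN] PC=0: DEC 3 -> ACC=-3
Event 2 (EXEC): [MAIN] PC=1: INC 1 -> ACC=-2
Event 3 (INT 0): INT 0 arrives: push (MAIN, PC=2), enter IRQ0 at PC=0 (depth now 1)
Event 4 (EXEC): [IRQ0] PC=0: DEC 4 -> ACC=-6
Event 5 (EXEC): [IRQ0] PC=1: IRET -> resume MAIN at PC=2 (depth now 0)
Event 6 (EXEC): [MAIN] PC=2: DEC 3 -> ACC=-9
Event 7 (EXEC): [MAIN] PC=3: INC 2 -> ACC=-7
Event 8 (EXEC): [MAIN] PC=4: HALT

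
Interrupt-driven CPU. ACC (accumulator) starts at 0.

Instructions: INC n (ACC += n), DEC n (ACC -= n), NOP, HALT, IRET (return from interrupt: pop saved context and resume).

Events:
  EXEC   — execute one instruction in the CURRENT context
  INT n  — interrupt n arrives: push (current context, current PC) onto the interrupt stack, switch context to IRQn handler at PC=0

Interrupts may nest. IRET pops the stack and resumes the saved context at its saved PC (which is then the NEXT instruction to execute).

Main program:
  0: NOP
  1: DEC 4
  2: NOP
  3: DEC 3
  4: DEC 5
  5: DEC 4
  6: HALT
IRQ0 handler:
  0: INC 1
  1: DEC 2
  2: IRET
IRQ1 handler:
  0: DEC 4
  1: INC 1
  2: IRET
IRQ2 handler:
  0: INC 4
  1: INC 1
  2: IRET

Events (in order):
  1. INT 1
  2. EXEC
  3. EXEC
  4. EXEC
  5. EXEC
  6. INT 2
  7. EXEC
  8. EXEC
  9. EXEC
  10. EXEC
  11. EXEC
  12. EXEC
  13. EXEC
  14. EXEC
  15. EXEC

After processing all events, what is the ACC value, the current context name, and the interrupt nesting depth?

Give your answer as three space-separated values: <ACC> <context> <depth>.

Answer: -14 MAIN 0

Derivation:
Event 1 (INT 1): INT 1 arrives: push (MAIN, PC=0), enter IRQ1 at PC=0 (depth now 1)
Event 2 (EXEC): [IRQ1] PC=0: DEC 4 -> ACC=-4
Event 3 (EXEC): [IRQ1] PC=1: INC 1 -> ACC=-3
Event 4 (EXEC): [IRQ1] PC=2: IRET -> resume MAIN at PC=0 (depth now 0)
Event 5 (EXEC): [MAIN] PC=0: NOP
Event 6 (INT 2): INT 2 arrives: push (MAIN, PC=1), enter IRQ2 at PC=0 (depth now 1)
Event 7 (EXEC): [IRQ2] PC=0: INC 4 -> ACC=1
Event 8 (EXEC): [IRQ2] PC=1: INC 1 -> ACC=2
Event 9 (EXEC): [IRQ2] PC=2: IRET -> resume MAIN at PC=1 (depth now 0)
Event 10 (EXEC): [MAIN] PC=1: DEC 4 -> ACC=-2
Event 11 (EXEC): [MAIN] PC=2: NOP
Event 12 (EXEC): [MAIN] PC=3: DEC 3 -> ACC=-5
Event 13 (EXEC): [MAIN] PC=4: DEC 5 -> ACC=-10
Event 14 (EXEC): [MAIN] PC=5: DEC 4 -> ACC=-14
Event 15 (EXEC): [MAIN] PC=6: HALT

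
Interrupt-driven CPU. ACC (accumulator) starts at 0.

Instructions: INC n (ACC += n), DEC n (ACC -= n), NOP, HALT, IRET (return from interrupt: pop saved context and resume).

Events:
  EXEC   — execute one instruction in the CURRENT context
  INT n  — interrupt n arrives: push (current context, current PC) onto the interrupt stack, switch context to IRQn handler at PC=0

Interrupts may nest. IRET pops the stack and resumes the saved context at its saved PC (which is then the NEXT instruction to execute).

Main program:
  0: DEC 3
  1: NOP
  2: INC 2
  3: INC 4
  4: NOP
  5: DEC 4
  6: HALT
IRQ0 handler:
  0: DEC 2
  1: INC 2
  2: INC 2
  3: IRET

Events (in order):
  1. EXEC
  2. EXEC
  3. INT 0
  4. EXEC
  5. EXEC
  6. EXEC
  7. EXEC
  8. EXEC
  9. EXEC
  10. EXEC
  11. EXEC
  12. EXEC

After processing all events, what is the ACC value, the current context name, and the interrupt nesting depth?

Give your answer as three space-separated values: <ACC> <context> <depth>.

Answer: 1 MAIN 0

Derivation:
Event 1 (EXEC): [MAIN] PC=0: DEC 3 -> ACC=-3
Event 2 (EXEC): [MAIN] PC=1: NOP
Event 3 (INT 0): INT 0 arrives: push (MAIN, PC=2), enter IRQ0 at PC=0 (depth now 1)
Event 4 (EXEC): [IRQ0] PC=0: DEC 2 -> ACC=-5
Event 5 (EXEC): [IRQ0] PC=1: INC 2 -> ACC=-3
Event 6 (EXEC): [IRQ0] PC=2: INC 2 -> ACC=-1
Event 7 (EXEC): [IRQ0] PC=3: IRET -> resume MAIN at PC=2 (depth now 0)
Event 8 (EXEC): [MAIN] PC=2: INC 2 -> ACC=1
Event 9 (EXEC): [MAIN] PC=3: INC 4 -> ACC=5
Event 10 (EXEC): [MAIN] PC=4: NOP
Event 11 (EXEC): [MAIN] PC=5: DEC 4 -> ACC=1
Event 12 (EXEC): [MAIN] PC=6: HALT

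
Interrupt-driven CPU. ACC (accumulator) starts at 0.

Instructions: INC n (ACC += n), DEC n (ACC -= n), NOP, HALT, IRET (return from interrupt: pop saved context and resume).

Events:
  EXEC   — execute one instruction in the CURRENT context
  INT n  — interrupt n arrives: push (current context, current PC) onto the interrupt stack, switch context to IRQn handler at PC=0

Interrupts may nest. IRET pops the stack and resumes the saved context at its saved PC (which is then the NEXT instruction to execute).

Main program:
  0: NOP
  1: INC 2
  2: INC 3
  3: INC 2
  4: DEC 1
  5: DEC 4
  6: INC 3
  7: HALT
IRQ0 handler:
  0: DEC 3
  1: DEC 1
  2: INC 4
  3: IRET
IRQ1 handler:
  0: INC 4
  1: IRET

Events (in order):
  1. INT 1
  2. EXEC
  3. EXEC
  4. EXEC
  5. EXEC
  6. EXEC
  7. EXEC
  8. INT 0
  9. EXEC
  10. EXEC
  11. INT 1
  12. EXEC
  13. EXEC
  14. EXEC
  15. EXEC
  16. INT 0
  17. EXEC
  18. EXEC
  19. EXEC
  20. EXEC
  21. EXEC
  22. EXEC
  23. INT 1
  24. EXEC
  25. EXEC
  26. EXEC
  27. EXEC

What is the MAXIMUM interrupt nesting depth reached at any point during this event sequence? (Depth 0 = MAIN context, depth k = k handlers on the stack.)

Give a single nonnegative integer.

Event 1 (INT 1): INT 1 arrives: push (MAIN, PC=0), enter IRQ1 at PC=0 (depth now 1) [depth=1]
Event 2 (EXEC): [IRQ1] PC=0: INC 4 -> ACC=4 [depth=1]
Event 3 (EXEC): [IRQ1] PC=1: IRET -> resume MAIN at PC=0 (depth now 0) [depth=0]
Event 4 (EXEC): [MAIN] PC=0: NOP [depth=0]
Event 5 (EXEC): [MAIN] PC=1: INC 2 -> ACC=6 [depth=0]
Event 6 (EXEC): [MAIN] PC=2: INC 3 -> ACC=9 [depth=0]
Event 7 (EXEC): [MAIN] PC=3: INC 2 -> ACC=11 [depth=0]
Event 8 (INT 0): INT 0 arrives: push (MAIN, PC=4), enter IRQ0 at PC=0 (depth now 1) [depth=1]
Event 9 (EXEC): [IRQ0] PC=0: DEC 3 -> ACC=8 [depth=1]
Event 10 (EXEC): [IRQ0] PC=1: DEC 1 -> ACC=7 [depth=1]
Event 11 (INT 1): INT 1 arrives: push (IRQ0, PC=2), enter IRQ1 at PC=0 (depth now 2) [depth=2]
Event 12 (EXEC): [IRQ1] PC=0: INC 4 -> ACC=11 [depth=2]
Event 13 (EXEC): [IRQ1] PC=1: IRET -> resume IRQ0 at PC=2 (depth now 1) [depth=1]
Event 14 (EXEC): [IRQ0] PC=2: INC 4 -> ACC=15 [depth=1]
Event 15 (EXEC): [IRQ0] PC=3: IRET -> resume MAIN at PC=4 (depth now 0) [depth=0]
Event 16 (INT 0): INT 0 arrives: push (MAIN, PC=4), enter IRQ0 at PC=0 (depth now 1) [depth=1]
Event 17 (EXEC): [IRQ0] PC=0: DEC 3 -> ACC=12 [depth=1]
Event 18 (EXEC): [IRQ0] PC=1: DEC 1 -> ACC=11 [depth=1]
Event 19 (EXEC): [IRQ0] PC=2: INC 4 -> ACC=15 [depth=1]
Event 20 (EXEC): [IRQ0] PC=3: IRET -> resume MAIN at PC=4 (depth now 0) [depth=0]
Event 21 (EXEC): [MAIN] PC=4: DEC 1 -> ACC=14 [depth=0]
Event 22 (EXEC): [MAIN] PC=5: DEC 4 -> ACC=10 [depth=0]
Event 23 (INT 1): INT 1 arrives: push (MAIN, PC=6), enter IRQ1 at PC=0 (depth now 1) [depth=1]
Event 24 (EXEC): [IRQ1] PC=0: INC 4 -> ACC=14 [depth=1]
Event 25 (EXEC): [IRQ1] PC=1: IRET -> resume MAIN at PC=6 (depth now 0) [depth=0]
Event 26 (EXEC): [MAIN] PC=6: INC 3 -> ACC=17 [depth=0]
Event 27 (EXEC): [MAIN] PC=7: HALT [depth=0]
Max depth observed: 2

Answer: 2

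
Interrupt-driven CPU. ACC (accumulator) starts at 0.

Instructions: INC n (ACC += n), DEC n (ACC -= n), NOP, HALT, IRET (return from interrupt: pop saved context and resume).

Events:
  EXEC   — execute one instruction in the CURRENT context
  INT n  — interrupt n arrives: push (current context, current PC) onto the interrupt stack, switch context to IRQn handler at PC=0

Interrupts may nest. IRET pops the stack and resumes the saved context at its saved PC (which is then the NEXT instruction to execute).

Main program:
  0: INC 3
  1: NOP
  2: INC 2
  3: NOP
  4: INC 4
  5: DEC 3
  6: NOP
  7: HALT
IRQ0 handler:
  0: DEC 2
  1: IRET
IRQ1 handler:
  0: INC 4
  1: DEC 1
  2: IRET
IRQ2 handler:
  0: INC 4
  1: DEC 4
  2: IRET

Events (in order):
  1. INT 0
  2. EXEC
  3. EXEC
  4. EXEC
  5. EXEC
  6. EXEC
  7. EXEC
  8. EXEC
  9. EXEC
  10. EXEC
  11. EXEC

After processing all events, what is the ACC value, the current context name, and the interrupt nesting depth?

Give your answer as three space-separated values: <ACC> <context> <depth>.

Event 1 (INT 0): INT 0 arrives: push (MAIN, PC=0), enter IRQ0 at PC=0 (depth now 1)
Event 2 (EXEC): [IRQ0] PC=0: DEC 2 -> ACC=-2
Event 3 (EXEC): [IRQ0] PC=1: IRET -> resume MAIN at PC=0 (depth now 0)
Event 4 (EXEC): [MAIN] PC=0: INC 3 -> ACC=1
Event 5 (EXEC): [MAIN] PC=1: NOP
Event 6 (EXEC): [MAIN] PC=2: INC 2 -> ACC=3
Event 7 (EXEC): [MAIN] PC=3: NOP
Event 8 (EXEC): [MAIN] PC=4: INC 4 -> ACC=7
Event 9 (EXEC): [MAIN] PC=5: DEC 3 -> ACC=4
Event 10 (EXEC): [MAIN] PC=6: NOP
Event 11 (EXEC): [MAIN] PC=7: HALT

Answer: 4 MAIN 0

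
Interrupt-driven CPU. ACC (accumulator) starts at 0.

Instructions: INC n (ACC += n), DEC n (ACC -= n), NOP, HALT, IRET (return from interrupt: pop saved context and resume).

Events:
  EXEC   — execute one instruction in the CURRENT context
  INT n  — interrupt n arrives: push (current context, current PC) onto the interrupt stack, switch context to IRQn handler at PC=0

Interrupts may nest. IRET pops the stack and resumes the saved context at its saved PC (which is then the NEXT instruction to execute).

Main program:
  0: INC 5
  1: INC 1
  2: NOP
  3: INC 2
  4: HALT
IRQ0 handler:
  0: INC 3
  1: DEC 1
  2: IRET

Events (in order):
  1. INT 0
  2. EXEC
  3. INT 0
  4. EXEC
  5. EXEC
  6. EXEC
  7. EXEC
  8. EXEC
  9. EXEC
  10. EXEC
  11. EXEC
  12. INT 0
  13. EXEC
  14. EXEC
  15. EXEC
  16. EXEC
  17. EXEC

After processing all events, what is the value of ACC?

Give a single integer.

Event 1 (INT 0): INT 0 arrives: push (MAIN, PC=0), enter IRQ0 at PC=0 (depth now 1)
Event 2 (EXEC): [IRQ0] PC=0: INC 3 -> ACC=3
Event 3 (INT 0): INT 0 arrives: push (IRQ0, PC=1), enter IRQ0 at PC=0 (depth now 2)
Event 4 (EXEC): [IRQ0] PC=0: INC 3 -> ACC=6
Event 5 (EXEC): [IRQ0] PC=1: DEC 1 -> ACC=5
Event 6 (EXEC): [IRQ0] PC=2: IRET -> resume IRQ0 at PC=1 (depth now 1)
Event 7 (EXEC): [IRQ0] PC=1: DEC 1 -> ACC=4
Event 8 (EXEC): [IRQ0] PC=2: IRET -> resume MAIN at PC=0 (depth now 0)
Event 9 (EXEC): [MAIN] PC=0: INC 5 -> ACC=9
Event 10 (EXEC): [MAIN] PC=1: INC 1 -> ACC=10
Event 11 (EXEC): [MAIN] PC=2: NOP
Event 12 (INT 0): INT 0 arrives: push (MAIN, PC=3), enter IRQ0 at PC=0 (depth now 1)
Event 13 (EXEC): [IRQ0] PC=0: INC 3 -> ACC=13
Event 14 (EXEC): [IRQ0] PC=1: DEC 1 -> ACC=12
Event 15 (EXEC): [IRQ0] PC=2: IRET -> resume MAIN at PC=3 (depth now 0)
Event 16 (EXEC): [MAIN] PC=3: INC 2 -> ACC=14
Event 17 (EXEC): [MAIN] PC=4: HALT

Answer: 14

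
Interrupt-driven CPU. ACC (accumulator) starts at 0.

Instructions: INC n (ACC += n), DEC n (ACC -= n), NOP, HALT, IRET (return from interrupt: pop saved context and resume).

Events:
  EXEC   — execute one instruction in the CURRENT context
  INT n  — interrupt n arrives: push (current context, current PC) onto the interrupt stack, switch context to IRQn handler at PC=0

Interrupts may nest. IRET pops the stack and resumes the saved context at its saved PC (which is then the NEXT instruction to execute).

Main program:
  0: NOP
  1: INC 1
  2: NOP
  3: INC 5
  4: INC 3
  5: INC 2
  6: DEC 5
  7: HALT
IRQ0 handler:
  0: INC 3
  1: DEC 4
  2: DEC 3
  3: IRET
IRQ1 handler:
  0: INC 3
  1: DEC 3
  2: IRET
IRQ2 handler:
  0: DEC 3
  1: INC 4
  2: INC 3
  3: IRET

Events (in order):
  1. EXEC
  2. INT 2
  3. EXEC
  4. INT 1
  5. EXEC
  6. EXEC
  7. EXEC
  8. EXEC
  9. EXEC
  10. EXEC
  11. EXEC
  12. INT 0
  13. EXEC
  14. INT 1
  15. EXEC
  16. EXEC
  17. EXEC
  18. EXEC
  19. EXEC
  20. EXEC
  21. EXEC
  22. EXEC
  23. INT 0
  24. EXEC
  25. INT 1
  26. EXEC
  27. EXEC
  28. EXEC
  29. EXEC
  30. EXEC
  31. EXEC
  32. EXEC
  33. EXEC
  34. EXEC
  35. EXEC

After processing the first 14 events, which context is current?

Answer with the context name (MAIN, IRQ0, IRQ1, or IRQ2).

Event 1 (EXEC): [MAIN] PC=0: NOP
Event 2 (INT 2): INT 2 arrives: push (MAIN, PC=1), enter IRQ2 at PC=0 (depth now 1)
Event 3 (EXEC): [IRQ2] PC=0: DEC 3 -> ACC=-3
Event 4 (INT 1): INT 1 arrives: push (IRQ2, PC=1), enter IRQ1 at PC=0 (depth now 2)
Event 5 (EXEC): [IRQ1] PC=0: INC 3 -> ACC=0
Event 6 (EXEC): [IRQ1] PC=1: DEC 3 -> ACC=-3
Event 7 (EXEC): [IRQ1] PC=2: IRET -> resume IRQ2 at PC=1 (depth now 1)
Event 8 (EXEC): [IRQ2] PC=1: INC 4 -> ACC=1
Event 9 (EXEC): [IRQ2] PC=2: INC 3 -> ACC=4
Event 10 (EXEC): [IRQ2] PC=3: IRET -> resume MAIN at PC=1 (depth now 0)
Event 11 (EXEC): [MAIN] PC=1: INC 1 -> ACC=5
Event 12 (INT 0): INT 0 arrives: push (MAIN, PC=2), enter IRQ0 at PC=0 (depth now 1)
Event 13 (EXEC): [IRQ0] PC=0: INC 3 -> ACC=8
Event 14 (INT 1): INT 1 arrives: push (IRQ0, PC=1), enter IRQ1 at PC=0 (depth now 2)

Answer: IRQ1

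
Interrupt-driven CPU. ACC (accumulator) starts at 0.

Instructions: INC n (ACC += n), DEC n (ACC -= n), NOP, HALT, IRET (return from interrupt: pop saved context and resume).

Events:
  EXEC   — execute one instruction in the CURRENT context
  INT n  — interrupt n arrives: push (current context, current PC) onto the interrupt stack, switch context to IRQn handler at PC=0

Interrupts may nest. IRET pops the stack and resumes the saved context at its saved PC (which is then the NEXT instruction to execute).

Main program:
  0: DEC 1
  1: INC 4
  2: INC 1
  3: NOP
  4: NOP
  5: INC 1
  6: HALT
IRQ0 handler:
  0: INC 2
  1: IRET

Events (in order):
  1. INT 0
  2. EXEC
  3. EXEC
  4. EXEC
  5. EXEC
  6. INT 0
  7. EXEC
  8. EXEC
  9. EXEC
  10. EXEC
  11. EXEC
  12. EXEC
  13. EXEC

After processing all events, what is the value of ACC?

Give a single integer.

Answer: 9

Derivation:
Event 1 (INT 0): INT 0 arrives: push (MAIN, PC=0), enter IRQ0 at PC=0 (depth now 1)
Event 2 (EXEC): [IRQ0] PC=0: INC 2 -> ACC=2
Event 3 (EXEC): [IRQ0] PC=1: IRET -> resume MAIN at PC=0 (depth now 0)
Event 4 (EXEC): [MAIN] PC=0: DEC 1 -> ACC=1
Event 5 (EXEC): [MAIN] PC=1: INC 4 -> ACC=5
Event 6 (INT 0): INT 0 arrives: push (MAIN, PC=2), enter IRQ0 at PC=0 (depth now 1)
Event 7 (EXEC): [IRQ0] PC=0: INC 2 -> ACC=7
Event 8 (EXEC): [IRQ0] PC=1: IRET -> resume MAIN at PC=2 (depth now 0)
Event 9 (EXEC): [MAIN] PC=2: INC 1 -> ACC=8
Event 10 (EXEC): [MAIN] PC=3: NOP
Event 11 (EXEC): [MAIN] PC=4: NOP
Event 12 (EXEC): [MAIN] PC=5: INC 1 -> ACC=9
Event 13 (EXEC): [MAIN] PC=6: HALT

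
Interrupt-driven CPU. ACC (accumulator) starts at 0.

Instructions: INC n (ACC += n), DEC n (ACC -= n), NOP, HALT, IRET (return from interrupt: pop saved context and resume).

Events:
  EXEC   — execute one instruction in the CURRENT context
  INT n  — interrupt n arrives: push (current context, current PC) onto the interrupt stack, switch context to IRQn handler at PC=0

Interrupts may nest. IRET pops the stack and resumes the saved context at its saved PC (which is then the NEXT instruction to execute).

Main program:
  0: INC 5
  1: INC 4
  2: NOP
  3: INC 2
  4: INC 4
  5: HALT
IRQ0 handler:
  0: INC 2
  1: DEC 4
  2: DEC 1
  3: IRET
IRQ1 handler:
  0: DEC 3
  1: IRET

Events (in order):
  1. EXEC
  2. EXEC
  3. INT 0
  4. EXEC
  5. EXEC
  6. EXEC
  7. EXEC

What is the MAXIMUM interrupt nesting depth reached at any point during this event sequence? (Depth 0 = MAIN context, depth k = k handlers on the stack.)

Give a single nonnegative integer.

Event 1 (EXEC): [MAIN] PC=0: INC 5 -> ACC=5 [depth=0]
Event 2 (EXEC): [MAIN] PC=1: INC 4 -> ACC=9 [depth=0]
Event 3 (INT 0): INT 0 arrives: push (MAIN, PC=2), enter IRQ0 at PC=0 (depth now 1) [depth=1]
Event 4 (EXEC): [IRQ0] PC=0: INC 2 -> ACC=11 [depth=1]
Event 5 (EXEC): [IRQ0] PC=1: DEC 4 -> ACC=7 [depth=1]
Event 6 (EXEC): [IRQ0] PC=2: DEC 1 -> ACC=6 [depth=1]
Event 7 (EXEC): [IRQ0] PC=3: IRET -> resume MAIN at PC=2 (depth now 0) [depth=0]
Max depth observed: 1

Answer: 1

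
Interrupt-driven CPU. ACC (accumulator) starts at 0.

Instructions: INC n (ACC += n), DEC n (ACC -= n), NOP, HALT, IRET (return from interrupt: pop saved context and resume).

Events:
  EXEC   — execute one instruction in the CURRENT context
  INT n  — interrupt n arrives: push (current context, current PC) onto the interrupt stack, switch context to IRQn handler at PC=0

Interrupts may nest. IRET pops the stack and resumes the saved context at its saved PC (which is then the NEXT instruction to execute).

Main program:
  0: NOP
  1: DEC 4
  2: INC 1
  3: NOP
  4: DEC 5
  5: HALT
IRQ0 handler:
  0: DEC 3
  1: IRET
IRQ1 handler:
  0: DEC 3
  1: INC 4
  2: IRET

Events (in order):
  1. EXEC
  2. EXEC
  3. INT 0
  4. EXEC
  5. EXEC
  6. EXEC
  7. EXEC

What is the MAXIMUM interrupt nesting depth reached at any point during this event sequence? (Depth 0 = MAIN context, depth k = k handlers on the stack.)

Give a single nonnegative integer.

Answer: 1

Derivation:
Event 1 (EXEC): [MAIN] PC=0: NOP [depth=0]
Event 2 (EXEC): [MAIN] PC=1: DEC 4 -> ACC=-4 [depth=0]
Event 3 (INT 0): INT 0 arrives: push (MAIN, PC=2), enter IRQ0 at PC=0 (depth now 1) [depth=1]
Event 4 (EXEC): [IRQ0] PC=0: DEC 3 -> ACC=-7 [depth=1]
Event 5 (EXEC): [IRQ0] PC=1: IRET -> resume MAIN at PC=2 (depth now 0) [depth=0]
Event 6 (EXEC): [MAIN] PC=2: INC 1 -> ACC=-6 [depth=0]
Event 7 (EXEC): [MAIN] PC=3: NOP [depth=0]
Max depth observed: 1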